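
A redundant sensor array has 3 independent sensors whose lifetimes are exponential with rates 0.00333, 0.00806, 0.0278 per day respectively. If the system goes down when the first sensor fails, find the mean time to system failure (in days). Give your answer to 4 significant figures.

25.52

The time to first failure is exponential with rate Σλ = 0.00333 + 0.00806 + 0.0278 = 0.03919.
E[min] = 1/Σλ = 1/0.03919 = 25.5167 days.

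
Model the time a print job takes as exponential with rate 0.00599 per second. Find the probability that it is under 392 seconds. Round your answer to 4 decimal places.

0.9044

P(X ≤ 392) = 1 − e^(−λ·392) = 1 − e^(−2.3481) ≈ 0.9044.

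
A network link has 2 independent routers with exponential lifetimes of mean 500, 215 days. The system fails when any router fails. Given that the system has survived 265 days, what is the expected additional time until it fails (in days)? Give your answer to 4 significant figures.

First-failure rate Σλ = 1/500 + 1/215 = 0.00665116.
By memorylessness the expected residual is 1/Σλ = 150.35 days, regardless of the 265 already elapsed.

150.3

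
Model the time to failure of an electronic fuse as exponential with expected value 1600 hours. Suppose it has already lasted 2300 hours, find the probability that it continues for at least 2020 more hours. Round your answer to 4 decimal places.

0.2829

The rate is λ = 1/1600 = 0.000625 per hour.
The exponential is memoryless, so the remaining time is again Exp(λ): the condition X > 2300 is irrelevant.
P(X > 2020) = e^(−1.2625) ≈ 0.2829.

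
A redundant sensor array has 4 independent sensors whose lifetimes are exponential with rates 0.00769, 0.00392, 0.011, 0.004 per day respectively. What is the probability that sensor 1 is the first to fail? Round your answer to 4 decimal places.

0.2890

The time to first failure is exponential with rate Σλ = 0.00769 + 0.00392 + 0.011 + 0.004 = 0.02661.
P(sensor 1 first) = λ_1/Σλ = 0.00769/0.02661 ≈ 0.2890.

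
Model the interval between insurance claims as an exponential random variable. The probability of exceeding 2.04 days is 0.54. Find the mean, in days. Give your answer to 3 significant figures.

3.31

e^(−λ·2.04) = 0.54 ⇒ λ = −ln(0.54)/2.04 = 0.302052.
Mean = 1/λ = 3.31069 days.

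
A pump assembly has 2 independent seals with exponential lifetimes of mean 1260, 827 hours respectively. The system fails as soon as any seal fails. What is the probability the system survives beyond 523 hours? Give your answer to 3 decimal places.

0.351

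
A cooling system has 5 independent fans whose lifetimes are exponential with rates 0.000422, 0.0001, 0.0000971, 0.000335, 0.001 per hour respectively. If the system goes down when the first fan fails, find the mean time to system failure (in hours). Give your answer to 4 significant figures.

The time to first failure is exponential with rate Σλ = 0.000422 + 0.0001 + 0.0000971 + 0.000335 + 0.001 = 0.0019541.
E[min] = 1/Σλ = 1/0.0019541 = 511.745 hours.

511.7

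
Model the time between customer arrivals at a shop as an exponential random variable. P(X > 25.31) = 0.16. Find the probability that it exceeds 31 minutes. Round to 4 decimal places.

e^(−λ·25.31) = 0.16 ⇒ λ = −ln(0.16)/25.31 = 0.0724054.
P(X > 31) = e^(−0.0724054·31) = e^(−2.2446) ≈ 0.1060.

0.1060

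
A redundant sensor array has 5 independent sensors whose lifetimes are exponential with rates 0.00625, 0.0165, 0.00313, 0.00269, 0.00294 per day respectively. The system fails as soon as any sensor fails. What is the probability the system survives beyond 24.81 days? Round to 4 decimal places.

The time to first failure is exponential with rate Σλ = 0.00625 + 0.0165 + 0.00313 + 0.00269 + 0.00294 = 0.03151.
P(min > 24.81) = e^(−0.03151·24.81) = e^(−0.78176) ≈ 0.4576.

0.4576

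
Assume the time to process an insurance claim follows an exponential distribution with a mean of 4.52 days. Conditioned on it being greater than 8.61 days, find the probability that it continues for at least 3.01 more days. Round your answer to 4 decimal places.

0.5138

The rate is λ = 1/4.52 = 0.221239 per day.
The exponential is memoryless, so the remaining time is again Exp(λ): the condition X > 8.61 is irrelevant.
P(X > 3.01) = e^(−0.66593) ≈ 0.5138.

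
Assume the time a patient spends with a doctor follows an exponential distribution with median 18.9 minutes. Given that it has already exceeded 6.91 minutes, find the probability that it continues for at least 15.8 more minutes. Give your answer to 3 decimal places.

0.560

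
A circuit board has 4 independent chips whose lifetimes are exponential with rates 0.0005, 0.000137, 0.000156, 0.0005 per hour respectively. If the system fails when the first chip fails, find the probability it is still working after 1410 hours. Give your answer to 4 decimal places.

The time to first failure is exponential with rate Σλ = 0.0005 + 0.000137 + 0.000156 + 0.0005 = 0.001293.
P(min > 1410) = e^(−0.001293·1410) = e^(−1.8231) ≈ 0.1615.

0.1615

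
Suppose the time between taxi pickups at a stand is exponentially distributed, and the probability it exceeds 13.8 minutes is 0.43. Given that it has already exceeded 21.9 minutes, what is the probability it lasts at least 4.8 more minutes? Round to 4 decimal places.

0.7456

From e^(−λ·13.8) = 0.43, λ = −ln(0.43)/13.8 = 0.0611573.
Memoryless: P(X > 21.9+4.8 | X > 21.9) = P(X > 4.8) = e^(−0.0611573·4.8) ≈ 0.7456.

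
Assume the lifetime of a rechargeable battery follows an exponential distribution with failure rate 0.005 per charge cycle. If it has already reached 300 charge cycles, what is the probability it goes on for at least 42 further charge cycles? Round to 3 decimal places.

0.811

The exponential is memoryless, so the remaining time is again Exp(λ): the condition X > 300 is irrelevant.
P(X > 42) = e^(−0.21) ≈ 0.811.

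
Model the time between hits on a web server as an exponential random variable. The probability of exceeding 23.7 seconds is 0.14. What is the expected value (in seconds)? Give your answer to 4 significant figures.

12.05

e^(−λ·23.7) = 0.14 ⇒ λ = −ln(0.14)/23.7 = 0.0829583.
Mean = 1/λ = 12.0542 seconds.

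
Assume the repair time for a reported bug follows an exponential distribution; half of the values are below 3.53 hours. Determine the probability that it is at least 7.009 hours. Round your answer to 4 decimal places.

For an exponential, median = ln(2)/λ, so λ = ln 2 / 3.53 = 0.196359 per hour.
P(X > 7.009) = e^(−λ·7.009) = e^(−1.3763) ≈ 0.2525.

0.2525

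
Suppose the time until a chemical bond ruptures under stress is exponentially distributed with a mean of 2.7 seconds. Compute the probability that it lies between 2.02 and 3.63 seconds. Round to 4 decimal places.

The rate is λ = 1/2.7 = 0.37037 per second.
P(2.02 < X < 3.63) = e^(−λ·2.02) − e^(−λ·3.63) = 0.47324 − 0.26068 ≈ 0.2126.

0.2126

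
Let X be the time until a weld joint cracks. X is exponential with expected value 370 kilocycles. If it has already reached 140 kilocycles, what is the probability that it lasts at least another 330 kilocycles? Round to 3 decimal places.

The rate is λ = 1/370 = 0.0027027 per kilocycle.
P(X > s+t | X > s) = e^(−λ(s+t))/e^(−λs) = e^(−λt), independent of s = 140.
P(X > 330) = e^(−0.89189) ≈ 0.410.

0.410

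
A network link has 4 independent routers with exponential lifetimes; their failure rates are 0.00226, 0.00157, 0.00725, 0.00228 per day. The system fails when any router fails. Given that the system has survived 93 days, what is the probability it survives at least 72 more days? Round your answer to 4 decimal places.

0.3822

Time to first failure ~ Exp(Σλ) with Σλ = 0.01336.
By memorylessness, P(T > 93+72 | T > 93) = P(T > 72) = e^(−0.01336·72) ≈ 0.3822.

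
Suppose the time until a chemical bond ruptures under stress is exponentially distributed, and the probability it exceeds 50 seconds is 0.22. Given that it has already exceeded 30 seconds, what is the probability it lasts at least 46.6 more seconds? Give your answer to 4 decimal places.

0.2439

From e^(−λ·50) = 0.22, λ = −ln(0.22)/50 = 0.0302826.
Memoryless: P(X > 30+46.6 | X > 30) = P(X > 46.6) = e^(−0.0302826·46.6) ≈ 0.2439.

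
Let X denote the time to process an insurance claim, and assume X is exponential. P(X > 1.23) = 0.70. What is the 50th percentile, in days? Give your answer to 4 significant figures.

2.390

e^(−λ·1.23) = 0.70 ⇒ λ = −ln(0.70)/1.23 = 0.28998.
50th percentile: 1 − e^(−λt) = 0.5, t = −ln(0.5)/λ = 2.39033 days.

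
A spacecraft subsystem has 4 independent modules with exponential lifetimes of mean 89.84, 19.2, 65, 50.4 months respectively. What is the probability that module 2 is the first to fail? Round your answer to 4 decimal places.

0.5291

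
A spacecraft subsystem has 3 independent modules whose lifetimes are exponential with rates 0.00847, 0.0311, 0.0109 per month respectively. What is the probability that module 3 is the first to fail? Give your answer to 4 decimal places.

The time to first failure is exponential with rate Σλ = 0.00847 + 0.0311 + 0.0109 = 0.05047.
P(module 3 first) = λ_3/Σλ = 0.0109/0.05047 ≈ 0.2160.

0.2160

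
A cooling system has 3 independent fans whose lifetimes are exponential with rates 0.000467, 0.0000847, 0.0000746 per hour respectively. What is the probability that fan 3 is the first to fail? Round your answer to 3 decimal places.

The time to first failure is exponential with rate Σλ = 0.000467 + 0.0000847 + 0.0000746 = 0.0006263.
P(fan 3 first) = λ_3/Σλ = 0.0000746/0.0006263 ≈ 0.119.

0.119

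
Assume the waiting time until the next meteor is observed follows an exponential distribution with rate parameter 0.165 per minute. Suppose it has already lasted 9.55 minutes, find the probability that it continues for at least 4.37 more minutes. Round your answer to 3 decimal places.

0.486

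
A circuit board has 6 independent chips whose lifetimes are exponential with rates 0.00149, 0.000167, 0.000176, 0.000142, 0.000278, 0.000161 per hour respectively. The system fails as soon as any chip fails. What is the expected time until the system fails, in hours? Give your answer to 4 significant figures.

414.3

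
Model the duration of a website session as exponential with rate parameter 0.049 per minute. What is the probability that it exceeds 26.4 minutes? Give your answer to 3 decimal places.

0.274

P(X > 26.4) = e^(−λ·26.4) = e^(−1.2936) ≈ 0.274.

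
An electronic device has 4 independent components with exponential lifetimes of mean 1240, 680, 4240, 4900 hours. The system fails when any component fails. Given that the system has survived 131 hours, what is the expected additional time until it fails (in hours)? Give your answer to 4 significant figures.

First-failure rate Σλ = 1/1240 + 1/680 + 1/4240 + 1/4900 = 0.00271697.
By memorylessness the expected residual is 1/Σλ = 368.057 hours, regardless of the 131 already elapsed.

368.1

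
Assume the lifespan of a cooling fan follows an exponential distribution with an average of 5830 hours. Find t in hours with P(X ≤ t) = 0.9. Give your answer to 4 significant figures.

13420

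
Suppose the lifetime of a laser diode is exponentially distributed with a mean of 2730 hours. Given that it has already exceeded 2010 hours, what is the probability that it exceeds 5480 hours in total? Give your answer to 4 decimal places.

The rate is λ = 1/2730 = 0.0003663 per hour.
By the memoryless property, P(X > 2010+3470 | X > 2010) = P(X > 3470).
P(X > 3470) = e^(−1.2711) ≈ 0.2805.

0.2805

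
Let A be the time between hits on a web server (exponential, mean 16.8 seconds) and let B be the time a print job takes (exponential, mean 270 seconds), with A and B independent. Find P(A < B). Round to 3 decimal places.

0.941

λ_1 = 1/16.8 = 0.0595238, λ_2 = 1/270 = 0.0037037.
For independent exponentials, P(A < B) = λ_1/(λ_1+λ_2) = 0.0595238/0.0632275 ≈ 0.941.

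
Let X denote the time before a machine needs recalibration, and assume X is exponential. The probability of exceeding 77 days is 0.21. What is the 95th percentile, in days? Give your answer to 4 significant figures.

147.8

e^(−λ·77) = 0.21 ⇒ λ = −ln(0.21)/77 = 0.0202682.
95th percentile: 1 − e^(−λt) = 0.95, t = −ln(0.05)/λ = 147.805 days.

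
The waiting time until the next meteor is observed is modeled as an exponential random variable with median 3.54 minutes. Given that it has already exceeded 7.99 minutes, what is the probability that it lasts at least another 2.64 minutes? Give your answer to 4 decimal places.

0.5964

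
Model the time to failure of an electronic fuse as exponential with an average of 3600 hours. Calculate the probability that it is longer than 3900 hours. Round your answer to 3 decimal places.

The rate is λ = 1/3600 = 0.000277778 per hour.
P(X > 3900) = e^(−λ·3900) = e^(−1.0833) ≈ 0.338.

0.338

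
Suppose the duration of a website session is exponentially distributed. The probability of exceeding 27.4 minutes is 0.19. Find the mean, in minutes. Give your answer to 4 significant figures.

16.50

e^(−λ·27.4) = 0.19 ⇒ λ = −ln(0.19)/27.4 = 0.0606106.
Mean = 1/λ = 16.4988 minutes.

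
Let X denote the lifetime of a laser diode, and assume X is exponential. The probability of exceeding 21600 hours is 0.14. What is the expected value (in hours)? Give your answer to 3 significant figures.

e^(−λ·21600) = 0.14 ⇒ λ = −ln(0.14)/21600 = 0.0000910237.
Mean = 1/λ = 10986.1 hours.

11000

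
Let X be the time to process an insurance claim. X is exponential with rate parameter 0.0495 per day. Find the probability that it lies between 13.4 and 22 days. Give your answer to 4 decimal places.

0.1786

P(13.4 < X < 22) = e^(−λ·13.4) − e^(−λ·22) = 0.51515 − 0.33655 ≈ 0.1786.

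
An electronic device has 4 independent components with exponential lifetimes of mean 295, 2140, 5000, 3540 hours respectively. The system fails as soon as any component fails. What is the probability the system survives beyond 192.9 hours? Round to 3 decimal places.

The first failure time is exponential with rate Σλ_i = 1/295 + 1/2140 + 1/5000 + 1/3540 = 0.00433961 per hour.
P(min > 192.9) = e^(−0.00433961·192.9) = e^(−0.83711) ≈ 0.433.

0.433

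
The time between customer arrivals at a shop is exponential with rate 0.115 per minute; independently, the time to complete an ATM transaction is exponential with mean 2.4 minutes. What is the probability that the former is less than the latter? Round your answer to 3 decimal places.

0.216

λ_1 = 0.115, λ_2 = 1/2.4 = 0.416667.
For independent exponentials, P(the former < the latter) = λ_1/(λ_1+λ_2) = 0.115/0.531667 ≈ 0.216.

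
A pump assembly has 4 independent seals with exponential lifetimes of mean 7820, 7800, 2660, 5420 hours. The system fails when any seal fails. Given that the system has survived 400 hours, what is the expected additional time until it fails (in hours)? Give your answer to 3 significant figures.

1220

First-failure rate Σλ = 1/7820 + 1/7800 + 1/2660 + 1/5420 = 0.000816524.
By memorylessness the expected residual is 1/Σλ = 1224.7 hours, regardless of the 400 already elapsed.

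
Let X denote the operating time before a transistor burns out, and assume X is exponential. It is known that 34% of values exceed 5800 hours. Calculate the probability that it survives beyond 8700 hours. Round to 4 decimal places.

0.1983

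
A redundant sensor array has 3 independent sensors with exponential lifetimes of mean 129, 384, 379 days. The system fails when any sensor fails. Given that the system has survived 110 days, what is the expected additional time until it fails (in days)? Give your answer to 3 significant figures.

77.0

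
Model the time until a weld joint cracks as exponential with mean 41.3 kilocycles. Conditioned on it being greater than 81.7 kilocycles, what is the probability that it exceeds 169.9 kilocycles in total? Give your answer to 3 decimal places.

The rate is λ = 1/41.3 = 0.0242131 per kilocycle.
P(X > s+t | X > s) = e^(−λ(s+t))/e^(−λs) = e^(−λt), independent of s = 81.7.
P(X > 88.2) = e^(−2.1356) ≈ 0.118.

0.118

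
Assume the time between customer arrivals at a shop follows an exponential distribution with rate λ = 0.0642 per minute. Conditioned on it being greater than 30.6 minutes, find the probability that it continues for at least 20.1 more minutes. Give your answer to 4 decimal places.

By the memoryless property, P(X > 30.6+20.1 | X > 30.6) = P(X > 20.1).
P(X > 20.1) = e^(−1.2904) ≈ 0.2752.

0.2752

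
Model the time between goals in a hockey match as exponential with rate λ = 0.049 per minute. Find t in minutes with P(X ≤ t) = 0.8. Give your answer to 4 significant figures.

Set 1 − e^(−λt) = 0.8, so t = −ln(0.2)/λ = 1.6094/0.049 ≈ 32.8457 minutes.

32.85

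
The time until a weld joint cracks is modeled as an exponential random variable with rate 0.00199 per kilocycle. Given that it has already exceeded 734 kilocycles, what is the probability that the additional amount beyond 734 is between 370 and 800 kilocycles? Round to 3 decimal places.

Memoryless: the residual past 734 is again Exp(λ).
P(370 < residual < 800) = e^(−λ·370) − e^(−λ·800) = 0.47888 − 0.20352 ≈ 0.275.

0.275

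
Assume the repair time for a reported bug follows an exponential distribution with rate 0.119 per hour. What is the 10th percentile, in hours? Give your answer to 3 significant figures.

Set 1 − e^(−λt) = 0.1, so t = −ln(0.9)/λ = 0.10536/0.119 ≈ 0.885382 hours.

0.885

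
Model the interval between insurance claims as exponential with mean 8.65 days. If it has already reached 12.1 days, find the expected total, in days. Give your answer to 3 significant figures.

20.8

The rate is λ = 1/8.65 = 0.115607 per day.
By memorylessness, E[X | X > 12.1] = 12.1 + 1/λ = 12.1 + 8.65 = 20.75 days.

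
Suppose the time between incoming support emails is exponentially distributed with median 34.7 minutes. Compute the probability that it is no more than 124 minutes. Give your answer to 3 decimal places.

0.916

For an exponential, median = ln(2)/λ, so λ = ln 2 / 34.7 = 0.0199754 per minute.
P(X ≤ 124) = 1 − e^(−λ·124) = 1 − e^(−2.477) ≈ 0.916.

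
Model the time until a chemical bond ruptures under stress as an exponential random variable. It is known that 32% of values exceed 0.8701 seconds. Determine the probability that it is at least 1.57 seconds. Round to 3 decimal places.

0.128

e^(−λ·0.8701) = 0.32 ⇒ λ = −ln(0.32)/0.8701 = 1.30954.
P(X > 1.57) = e^(−1.30954·1.57) = e^(−2.056) ≈ 0.128.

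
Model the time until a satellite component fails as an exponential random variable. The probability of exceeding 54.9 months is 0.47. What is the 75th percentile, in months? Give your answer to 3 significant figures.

101

e^(−λ·54.9) = 0.47 ⇒ λ = −ln(0.47)/54.9 = 0.0137527.
75th percentile: 1 − e^(−λt) = 0.75, t = −ln(0.25)/λ = 100.802 months.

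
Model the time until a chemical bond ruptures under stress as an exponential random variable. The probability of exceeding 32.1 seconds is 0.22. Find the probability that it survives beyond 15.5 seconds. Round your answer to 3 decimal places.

0.481

e^(−λ·32.1) = 0.22 ⇒ λ = −ln(0.22)/32.1 = 0.0471691.
P(X > 15.5) = e^(−0.0471691·15.5) = e^(−0.73112) ≈ 0.481.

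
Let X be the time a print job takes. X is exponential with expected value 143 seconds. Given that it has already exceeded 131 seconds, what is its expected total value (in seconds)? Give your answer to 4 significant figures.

274.0

The rate is λ = 1/143 = 0.00699301 per second.
By memorylessness, E[X | X > 131] = 131 + 1/λ = 131 + 143 = 274 seconds.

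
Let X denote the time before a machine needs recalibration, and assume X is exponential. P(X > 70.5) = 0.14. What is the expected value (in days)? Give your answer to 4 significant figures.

35.86

e^(−λ·70.5) = 0.14 ⇒ λ = −ln(0.14)/70.5 = 0.0278881.
Mean = 1/λ = 35.8576 days.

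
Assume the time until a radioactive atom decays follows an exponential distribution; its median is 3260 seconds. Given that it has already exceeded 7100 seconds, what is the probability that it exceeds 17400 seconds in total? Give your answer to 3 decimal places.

0.112

For an exponential, median = ln(2)/λ, so λ = ln 2 / 3260 = 0.000212622 per second.
By the memoryless property, P(X > 7100+10300 | X > 7100) = P(X > 10300).
P(X > 10300) = e^(−2.19) ≈ 0.112.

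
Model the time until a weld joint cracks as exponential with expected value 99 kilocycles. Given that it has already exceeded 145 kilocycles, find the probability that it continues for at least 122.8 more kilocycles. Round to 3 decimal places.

0.289

The rate is λ = 1/99 = 0.010101 per kilocycle.
P(X > s+t | X > s) = e^(−λ(s+t))/e^(−λs) = e^(−λt), independent of s = 145.
P(X > 122.8) = e^(−1.2404) ≈ 0.289.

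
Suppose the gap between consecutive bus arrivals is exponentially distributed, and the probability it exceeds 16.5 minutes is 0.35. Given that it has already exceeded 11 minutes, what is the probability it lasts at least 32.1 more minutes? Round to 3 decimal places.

0.130

From e^(−λ·16.5) = 0.35, λ = −ln(0.35)/16.5 = 0.0636256.
Memoryless: P(X > 11+32.1 | X > 11) = P(X > 32.1) = e^(−0.0636256·32.1) ≈ 0.130.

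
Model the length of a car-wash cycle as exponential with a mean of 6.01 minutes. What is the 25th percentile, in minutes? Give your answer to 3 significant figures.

1.73

The rate is λ = 1/6.01 = 0.166389 per minute.
Set 1 − e^(−λt) = 0.25, so t = −ln(0.75)/λ = 0.28768/0.166389 ≈ 1.72897 minutes.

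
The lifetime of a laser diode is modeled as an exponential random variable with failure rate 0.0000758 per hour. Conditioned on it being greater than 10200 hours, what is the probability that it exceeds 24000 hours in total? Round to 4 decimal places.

P(X > s+t | X > s) = e^(−λ(s+t))/e^(−λs) = e^(−λt), independent of s = 10200.
P(X > 13800) = e^(−1.046) ≈ 0.3513.

0.3513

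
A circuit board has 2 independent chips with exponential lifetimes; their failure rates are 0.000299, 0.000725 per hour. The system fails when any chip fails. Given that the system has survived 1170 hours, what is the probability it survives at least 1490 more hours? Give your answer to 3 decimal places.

Time to first failure ~ Exp(Σλ) with Σλ = 0.001024.
By memorylessness, P(T > 1170+1490 | T > 1170) = P(T > 1490) = e^(−0.001024·1490) ≈ 0.217.

0.217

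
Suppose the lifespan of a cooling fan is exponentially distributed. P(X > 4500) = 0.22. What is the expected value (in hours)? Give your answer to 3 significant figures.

e^(−λ·4500) = 0.22 ⇒ λ = −ln(0.22)/4500 = 0.000336473.
Mean = 1/λ = 2972.01 hours.

2970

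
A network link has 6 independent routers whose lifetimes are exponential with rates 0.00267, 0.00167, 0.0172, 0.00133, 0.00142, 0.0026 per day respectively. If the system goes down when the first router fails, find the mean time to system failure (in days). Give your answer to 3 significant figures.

37.2

The time to first failure is exponential with rate Σλ = 0.00267 + 0.00167 + 0.0172 + 0.00133 + 0.00142 + 0.0026 = 0.02689.
E[min] = 1/Σλ = 1/0.02689 = 37.1885 days.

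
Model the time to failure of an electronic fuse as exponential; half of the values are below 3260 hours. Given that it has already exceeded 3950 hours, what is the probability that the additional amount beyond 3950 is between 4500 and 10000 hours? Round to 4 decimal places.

0.2648

For an exponential, median = ln(2)/λ, so λ = ln 2 / 3260 = 0.000212622 per hour.
Memoryless: the residual past 3950 is again Exp(λ).
P(4500 < residual < 10000) = e^(−λ·4500) − e^(−λ·10000) = 0.38412 − 0.11929 ≈ 0.2648.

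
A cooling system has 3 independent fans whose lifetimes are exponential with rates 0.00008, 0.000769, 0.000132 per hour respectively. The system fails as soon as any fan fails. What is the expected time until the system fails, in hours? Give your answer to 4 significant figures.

The time to first failure is exponential with rate Σλ = 0.00008 + 0.000769 + 0.000132 = 0.000981.
E[min] = 1/Σλ = 1/0.000981 = 1019.37 hours.

1019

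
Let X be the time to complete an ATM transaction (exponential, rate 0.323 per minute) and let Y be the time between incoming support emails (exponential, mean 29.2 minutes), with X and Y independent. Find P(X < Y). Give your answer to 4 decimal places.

0.9041

λ_1 = 0.323, λ_2 = 1/29.2 = 0.0342466.
For independent exponentials, P(X < Y) = λ_1/(λ_1+λ_2) = 0.323/0.357247 ≈ 0.9041.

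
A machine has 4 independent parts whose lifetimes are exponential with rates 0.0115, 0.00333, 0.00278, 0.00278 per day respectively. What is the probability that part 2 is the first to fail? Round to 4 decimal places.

0.1633

The time to first failure is exponential with rate Σλ = 0.0115 + 0.00333 + 0.00278 + 0.00278 = 0.02039.
P(part 2 first) = λ_2/Σλ = 0.00333/0.02039 ≈ 0.1633.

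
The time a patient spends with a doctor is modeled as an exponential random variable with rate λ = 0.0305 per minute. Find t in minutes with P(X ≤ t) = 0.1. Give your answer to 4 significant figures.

3.454

Set 1 − e^(−λt) = 0.1, so t = −ln(0.9)/λ = 0.10536/0.0305 ≈ 3.45444 minutes.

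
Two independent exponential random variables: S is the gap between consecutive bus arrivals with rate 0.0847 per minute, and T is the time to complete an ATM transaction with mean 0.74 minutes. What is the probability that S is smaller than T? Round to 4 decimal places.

0.0590

λ_1 = 0.0847, λ_2 = 1/0.74 = 1.35135.
For independent exponentials, P(S < T) = λ_1/(λ_1+λ_2) = 0.0847/1.43605 ≈ 0.0590.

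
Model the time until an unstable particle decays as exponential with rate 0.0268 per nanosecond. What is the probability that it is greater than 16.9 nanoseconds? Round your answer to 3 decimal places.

0.636

P(X > 16.9) = e^(−λ·16.9) = e^(−0.45292) ≈ 0.636.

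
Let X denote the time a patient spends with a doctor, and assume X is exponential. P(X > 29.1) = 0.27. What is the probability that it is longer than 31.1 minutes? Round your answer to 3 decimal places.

0.247

e^(−λ·29.1) = 0.27 ⇒ λ = −ln(0.27)/29.1 = 0.0449943.
P(X > 31.1) = e^(−0.0449943·31.1) = e^(−1.3993) ≈ 0.247.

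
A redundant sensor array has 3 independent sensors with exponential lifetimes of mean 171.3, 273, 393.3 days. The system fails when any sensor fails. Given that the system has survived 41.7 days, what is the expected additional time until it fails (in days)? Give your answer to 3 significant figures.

83.0

First-failure rate Σλ = 1/171.3 + 1/273 + 1/393.3 = 0.0120433.
By memorylessness the expected residual is 1/Σλ = 83.0337 days, regardless of the 41.7 already elapsed.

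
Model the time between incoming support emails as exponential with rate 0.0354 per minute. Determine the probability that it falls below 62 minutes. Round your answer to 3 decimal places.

P(X ≤ 62) = 1 − e^(−λ·62) = 1 − e^(−2.1948) ≈ 0.889.

0.889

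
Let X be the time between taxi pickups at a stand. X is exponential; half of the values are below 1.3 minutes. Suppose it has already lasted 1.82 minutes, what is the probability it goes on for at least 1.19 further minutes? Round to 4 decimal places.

0.5302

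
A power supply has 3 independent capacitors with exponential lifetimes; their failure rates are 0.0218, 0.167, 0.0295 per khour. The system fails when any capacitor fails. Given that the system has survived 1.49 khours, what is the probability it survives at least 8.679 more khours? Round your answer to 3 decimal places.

Time to first failure ~ Exp(Σλ) with Σλ = 0.2183.
By memorylessness, P(T > 1.49+8.679 | T > 1.49) = P(T > 8.679) = e^(−0.2183·8.679) ≈ 0.150.

0.150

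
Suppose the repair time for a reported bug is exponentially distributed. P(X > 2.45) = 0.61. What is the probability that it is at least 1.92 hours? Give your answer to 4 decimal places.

e^(−λ·2.45) = 0.61 ⇒ λ = −ln(0.61)/2.45 = 0.201754.
P(X > 1.92) = e^(−0.201754·1.92) = e^(−0.38737) ≈ 0.6788.

0.6788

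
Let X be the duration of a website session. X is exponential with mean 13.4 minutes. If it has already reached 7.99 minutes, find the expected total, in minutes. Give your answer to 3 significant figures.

21.4

The rate is λ = 1/13.4 = 0.0746269 per minute.
By memorylessness, E[X | X > 7.99] = 7.99 + 1/λ = 7.99 + 13.4 = 21.39 minutes.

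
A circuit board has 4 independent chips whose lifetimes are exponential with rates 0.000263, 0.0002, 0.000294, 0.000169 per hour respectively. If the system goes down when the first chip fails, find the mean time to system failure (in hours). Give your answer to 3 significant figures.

1080

The time to first failure is exponential with rate Σλ = 0.000263 + 0.0002 + 0.000294 + 0.000169 = 0.000926.
E[min] = 1/Σλ = 1/0.000926 = 1079.91 hours.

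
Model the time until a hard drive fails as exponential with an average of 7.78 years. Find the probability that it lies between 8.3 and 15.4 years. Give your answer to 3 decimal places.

The rate is λ = 1/7.78 = 0.128535 per year.
P(8.3 < X < 15.4) = e^(−λ·8.3) − e^(−λ·15.4) = 0.34409 − 0.13815 ≈ 0.206.

0.206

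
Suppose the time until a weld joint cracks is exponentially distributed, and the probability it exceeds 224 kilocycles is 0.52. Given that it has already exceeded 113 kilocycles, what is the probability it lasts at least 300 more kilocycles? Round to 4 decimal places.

0.4165

From e^(−λ·224) = 0.52, λ = −ln(0.52)/224 = 0.00291931.
Memoryless: P(X > 113+300 | X > 113) = P(X > 300) = e^(−0.00291931·300) ≈ 0.4165.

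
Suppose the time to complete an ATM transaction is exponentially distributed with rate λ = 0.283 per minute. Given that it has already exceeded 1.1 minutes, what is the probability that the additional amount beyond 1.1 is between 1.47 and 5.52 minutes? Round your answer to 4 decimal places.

0.4500

Memoryless: the residual past 1.1 is again Exp(λ).
P(1.47 < residual < 5.52) = e^(−λ·1.47) − e^(−λ·5.52) = 0.65967 − 0.20968 ≈ 0.4500.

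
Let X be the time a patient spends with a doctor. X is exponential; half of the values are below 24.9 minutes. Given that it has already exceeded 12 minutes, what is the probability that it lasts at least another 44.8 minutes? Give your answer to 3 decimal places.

For an exponential, median = ln(2)/λ, so λ = ln 2 / 24.9 = 0.0278372 per minute.
The exponential is memoryless, so the remaining time is again Exp(λ): the condition X > 12 is irrelevant.
P(X > 44.8) = e^(−1.2471) ≈ 0.287.

0.287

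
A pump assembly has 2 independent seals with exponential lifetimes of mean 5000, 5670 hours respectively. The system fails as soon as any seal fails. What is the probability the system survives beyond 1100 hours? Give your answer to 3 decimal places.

0.661

The first failure time is exponential with rate Σλ_i = 1/5000 + 1/5670 = 0.000376367 per hour.
P(min > 1100) = e^(−0.000376367·1100) = e^(−0.414) ≈ 0.661.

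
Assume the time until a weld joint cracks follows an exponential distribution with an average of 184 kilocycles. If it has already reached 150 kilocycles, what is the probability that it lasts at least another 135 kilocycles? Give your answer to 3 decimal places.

0.480

The rate is λ = 1/184 = 0.00543478 per kilocycle.
P(X > s+t | X > s) = e^(−λ(s+t))/e^(−λs) = e^(−λt), independent of s = 150.
P(X > 135) = e^(−0.7337) ≈ 0.480.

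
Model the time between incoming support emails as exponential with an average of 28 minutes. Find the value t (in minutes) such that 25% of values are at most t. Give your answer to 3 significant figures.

8.06

The rate is λ = 1/28 = 0.0357143 per minute.
Set 1 − e^(−λt) = 0.25, so t = −ln(0.75)/λ = 0.28768/0.0357143 ≈ 8.0551 minutes.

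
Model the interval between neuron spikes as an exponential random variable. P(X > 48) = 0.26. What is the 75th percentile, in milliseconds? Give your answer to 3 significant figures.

e^(−λ·48) = 0.26 ⇒ λ = −ln(0.26)/48 = 0.028064.
75th percentile: 1 − e^(−λt) = 0.75, t = −ln(0.25)/λ = 49.3975 milliseconds.

49.4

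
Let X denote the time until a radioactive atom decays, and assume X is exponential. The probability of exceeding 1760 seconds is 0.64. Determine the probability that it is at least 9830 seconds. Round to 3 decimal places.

0.083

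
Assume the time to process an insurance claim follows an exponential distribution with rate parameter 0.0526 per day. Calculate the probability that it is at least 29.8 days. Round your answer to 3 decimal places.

P(X > 29.8) = e^(−λ·29.8) = e^(−1.5675) ≈ 0.209.

0.209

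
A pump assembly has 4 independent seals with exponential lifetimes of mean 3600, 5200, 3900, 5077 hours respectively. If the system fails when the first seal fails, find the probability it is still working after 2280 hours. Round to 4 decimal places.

The first failure time is exponential with rate Σλ_i = 1/3600 + 1/5200 + 1/3900 + 1/5077 = 0.000923462 per hour.
P(min > 2280) = e^(−0.000923462·2280) = e^(−2.1055) ≈ 0.1218.

0.1218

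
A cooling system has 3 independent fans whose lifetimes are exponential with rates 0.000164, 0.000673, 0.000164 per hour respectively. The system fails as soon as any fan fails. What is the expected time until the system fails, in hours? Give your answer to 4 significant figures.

999.0

The time to first failure is exponential with rate Σλ = 0.000164 + 0.000673 + 0.000164 = 0.001001.
E[min] = 1/Σλ = 1/0.001001 = 999.001 hours.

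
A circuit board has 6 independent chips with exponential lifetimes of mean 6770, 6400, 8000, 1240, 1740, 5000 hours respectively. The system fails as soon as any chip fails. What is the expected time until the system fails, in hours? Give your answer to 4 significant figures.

497.5

The first failure time is exponential with rate Σλ_i = 1/6770 + 1/6400 + 1/8000 + 1/1240 + 1/1740 + 1/5000 = 0.00201012 per hour.
E[min] = 1/Σλ = 1/0.00201012 = 497.482 hours.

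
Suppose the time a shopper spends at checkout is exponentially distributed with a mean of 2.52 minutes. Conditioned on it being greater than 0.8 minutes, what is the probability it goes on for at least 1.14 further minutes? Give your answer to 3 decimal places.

The rate is λ = 1/2.52 = 0.396825 per minute.
The exponential is memoryless, so the remaining time is again Exp(λ): the condition X > 0.8 is irrelevant.
P(X > 1.14) = e^(−0.45238) ≈ 0.636.

0.636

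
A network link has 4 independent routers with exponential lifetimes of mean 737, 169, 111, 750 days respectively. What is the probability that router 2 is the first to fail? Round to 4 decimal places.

Rates: λ_i = 1/mean_i → 0.00135685, 0.00591716, 0.00900901, 0.00133333; Σλ = 0.0176164.
P(router 2 first) = λ_2/Σλ = 0.00591716/0.0176164 ≈ 0.3359.

0.3359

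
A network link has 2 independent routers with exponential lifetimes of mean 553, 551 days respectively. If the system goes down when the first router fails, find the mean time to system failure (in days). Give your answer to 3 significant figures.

276

The first failure time is exponential with rate Σλ_i = 1/553 + 1/551 = 0.0036232 per day.
E[min] = 1/Σλ = 1/0.0036232 = 275.999 days.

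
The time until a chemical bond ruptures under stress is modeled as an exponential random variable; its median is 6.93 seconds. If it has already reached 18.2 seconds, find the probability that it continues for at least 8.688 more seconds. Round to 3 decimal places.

0.419

For an exponential, median = ln(2)/λ, so λ = ln 2 / 6.93 = 0.100021 per second.
P(X > s+t | X > s) = e^(−λ(s+t))/e^(−λs) = e^(−λt), independent of s = 18.2.
P(X > 8.688) = e^(−0.86898) ≈ 0.419.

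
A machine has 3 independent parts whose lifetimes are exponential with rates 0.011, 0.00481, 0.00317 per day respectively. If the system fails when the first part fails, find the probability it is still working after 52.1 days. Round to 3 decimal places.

0.372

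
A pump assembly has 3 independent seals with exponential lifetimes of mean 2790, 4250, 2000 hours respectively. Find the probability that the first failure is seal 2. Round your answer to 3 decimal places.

0.215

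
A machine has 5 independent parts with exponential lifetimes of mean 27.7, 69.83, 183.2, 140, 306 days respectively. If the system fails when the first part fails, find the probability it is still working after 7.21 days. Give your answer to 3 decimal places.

0.620

The first failure time is exponential with rate Σλ_i = 1/27.7 + 1/69.83 + 1/183.2 + 1/140 + 1/306 = 0.0662909 per day.
P(min > 7.21) = e^(−0.0662909·7.21) = e^(−0.47796) ≈ 0.620.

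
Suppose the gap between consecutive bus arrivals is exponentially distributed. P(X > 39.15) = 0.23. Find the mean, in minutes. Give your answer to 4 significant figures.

26.64

e^(−λ·39.15) = 0.23 ⇒ λ = −ln(0.23)/39.15 = 0.0375396.
Mean = 1/λ = 26.6385 minutes.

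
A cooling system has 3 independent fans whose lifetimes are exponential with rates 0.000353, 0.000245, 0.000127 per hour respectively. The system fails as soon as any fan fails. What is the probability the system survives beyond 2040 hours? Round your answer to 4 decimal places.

The time to first failure is exponential with rate Σλ = 0.000353 + 0.000245 + 0.000127 = 0.000725.
P(min > 2040) = e^(−0.000725·2040) = e^(−1.479) ≈ 0.2279.

0.2279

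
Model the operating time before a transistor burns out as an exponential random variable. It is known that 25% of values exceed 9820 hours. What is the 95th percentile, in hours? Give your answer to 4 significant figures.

21220

e^(−λ·9820) = 0.25 ⇒ λ = −ln(0.25)/9820 = 0.000141171.
95th percentile: 1 − e^(−λt) = 0.95, t = −ln(0.05)/λ = 21220.7 hours.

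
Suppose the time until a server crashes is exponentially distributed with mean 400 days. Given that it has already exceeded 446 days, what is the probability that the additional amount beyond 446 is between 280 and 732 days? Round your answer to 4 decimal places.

The rate is λ = 1/400 = 0.0025 per day.
Memoryless: the residual past 446 is again Exp(λ).
P(280 < residual < 732) = e^(−λ·280) − e^(−λ·732) = 0.49659 − 0.16041 ≈ 0.3362.

0.3362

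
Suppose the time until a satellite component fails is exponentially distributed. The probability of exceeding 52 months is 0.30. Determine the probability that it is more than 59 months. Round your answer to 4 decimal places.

e^(−λ·52) = 0.30 ⇒ λ = −ln(0.30)/52 = 0.0231533.
P(X > 59) = e^(−0.0231533·59) = e^(−1.366) ≈ 0.2551.

0.2551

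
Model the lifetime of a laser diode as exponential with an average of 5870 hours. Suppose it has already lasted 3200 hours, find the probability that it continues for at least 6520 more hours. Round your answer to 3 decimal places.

The rate is λ = 1/5870 = 0.000170358 per hour.
By the memoryless property, P(X > 3200+6520 | X > 3200) = P(X > 6520).
P(X > 6520) = e^(−1.1107) ≈ 0.329.

0.329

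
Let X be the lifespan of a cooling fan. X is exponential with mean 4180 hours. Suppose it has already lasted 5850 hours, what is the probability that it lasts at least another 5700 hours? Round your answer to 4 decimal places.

The rate is λ = 1/4180 = 0.000239234 per hour.
By the memoryless property, P(X > 5850+5700 | X > 5850) = P(X > 5700).
P(X > 5700) = e^(−1.3636) ≈ 0.2557.

0.2557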